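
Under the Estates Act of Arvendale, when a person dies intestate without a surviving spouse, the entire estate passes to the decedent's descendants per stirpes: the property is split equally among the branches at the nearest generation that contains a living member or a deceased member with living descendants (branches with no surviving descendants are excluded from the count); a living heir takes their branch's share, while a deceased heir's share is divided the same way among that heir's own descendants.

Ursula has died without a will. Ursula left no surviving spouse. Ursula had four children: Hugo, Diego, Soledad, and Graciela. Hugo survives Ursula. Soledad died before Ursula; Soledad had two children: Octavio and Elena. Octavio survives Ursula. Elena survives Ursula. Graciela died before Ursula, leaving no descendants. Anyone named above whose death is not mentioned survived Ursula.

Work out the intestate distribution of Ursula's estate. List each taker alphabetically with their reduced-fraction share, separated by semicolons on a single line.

There is no surviving spouse, so the entire estate passes to Ursula's descendants per stirpes.
Graciela left no surviving issue, so that branch lapses and is disregarded.
The estate is divided into 3 equal shares of 1/3 among Hugo, Diego, Soledad.
Hugo is living and takes 1/3.
Diego is living and takes 1/3.
Soledad predeceased; the 1/3 allotted to Soledad's branch passes to Soledad's issue by representation.
The 1/3 is divided into 2 equal shares of 1/6 among Octavio, Elena.
Octavio is living and takes 1/6.
Elena is living and takes 1/6.

Diego 1/3; Elena 1/6; Hugo 1/3; Octavio 1/6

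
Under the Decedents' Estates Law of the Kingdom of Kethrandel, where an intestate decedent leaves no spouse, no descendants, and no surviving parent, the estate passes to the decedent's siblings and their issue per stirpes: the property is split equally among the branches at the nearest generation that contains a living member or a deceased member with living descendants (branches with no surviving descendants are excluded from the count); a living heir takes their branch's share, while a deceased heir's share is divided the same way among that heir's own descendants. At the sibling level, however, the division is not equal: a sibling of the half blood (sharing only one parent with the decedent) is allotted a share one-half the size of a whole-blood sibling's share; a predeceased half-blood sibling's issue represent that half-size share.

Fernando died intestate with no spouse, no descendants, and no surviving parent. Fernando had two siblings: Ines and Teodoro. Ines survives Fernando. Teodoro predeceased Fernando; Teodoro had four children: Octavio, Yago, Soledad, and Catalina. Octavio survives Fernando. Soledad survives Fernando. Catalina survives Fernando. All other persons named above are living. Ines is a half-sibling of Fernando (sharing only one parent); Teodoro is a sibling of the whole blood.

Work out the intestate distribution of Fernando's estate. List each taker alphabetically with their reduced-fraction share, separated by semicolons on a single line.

No spouse, descendants, or parent survives, so the estate passes to Fernando's siblings per stirpes.
Half-blood siblings count for one-half the weight of whole-blood siblings at the initial division.
Dividing 1 in proportion to weights (total weight 3/2): Ines (weight 1/2) → 1/3; Teodoro (weight 1) → 2/3.
Ines is living and takes 1/3.
Teodoro predeceased; the 2/3 allotted to Teodoro's branch passes to Teodoro's issue by representation.
The 2/3 is divided into 4 equal shares of 1/6 among Octavio, Yago, Soledad, Catalina.
Octavio is living and takes 1/6.
Yago is living and takes 1/6.
Soledad is living and takes 1/6.
Catalina is living and takes 1/6.

Catalina 1/6; Ines 1/3; Octavio 1/6; Soledad 1/6; Yago 1/6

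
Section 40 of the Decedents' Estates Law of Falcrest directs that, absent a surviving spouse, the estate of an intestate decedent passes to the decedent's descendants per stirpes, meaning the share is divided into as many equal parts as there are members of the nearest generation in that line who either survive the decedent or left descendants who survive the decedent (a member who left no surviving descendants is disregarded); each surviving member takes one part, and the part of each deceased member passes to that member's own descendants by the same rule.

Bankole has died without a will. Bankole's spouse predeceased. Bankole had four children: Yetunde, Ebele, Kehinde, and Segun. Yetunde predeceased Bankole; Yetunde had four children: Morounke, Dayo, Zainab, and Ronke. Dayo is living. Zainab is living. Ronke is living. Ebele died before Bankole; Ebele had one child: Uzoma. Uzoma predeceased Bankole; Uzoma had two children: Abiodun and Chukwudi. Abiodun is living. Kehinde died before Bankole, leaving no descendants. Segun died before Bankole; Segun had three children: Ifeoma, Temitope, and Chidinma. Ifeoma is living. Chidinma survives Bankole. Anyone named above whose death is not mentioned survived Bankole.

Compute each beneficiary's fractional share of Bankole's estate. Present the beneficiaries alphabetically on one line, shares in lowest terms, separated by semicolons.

Abiodun 1/6; Chidinma 1/9; Chukwudi 1/6; Dayo 1/12; Ifeoma 1/9; Morounke 1/12; Ronke 1/12; Temitope 1/9; Zainab 1/12

There is no surviving spouse, so the entire estate passes to Bankole's descendants per stirpes.
Kehinde left no surviving issue, so that branch lapses and is disregarded.
The estate is divided into 3 equal shares of 1/3 among Yetunde, Ebele, Segun.
Yetunde predeceased; the 1/3 allotted to Yetunde's branch passes to Yetunde's issue by representation.
The 1/3 is divided into 4 equal shares of 1/12 among Morounke, Dayo, Zainab, Ronke.
Morounke is living and takes 1/12.
Dayo is living and takes 1/12.
Zainab is living and takes 1/12.
Ronke is living and takes 1/12.
Ebele predeceased; the 1/3 allotted to Ebele's branch passes to Ebele's issue by representation.
Uzoma's line is the sole branch at this level, so the full 1/3 passes to Uzoma's issue by representation.
The 1/3 is divided into 2 equal shares of 1/6 among Abiodun, Chukwudi.
Abiodun is living and takes 1/6.
Chukwudi is living and takes 1/6.
Segun predeceased; the 1/3 allotted to Segun's branch passes to Segun's issue by representation.
The 1/3 is divided into 3 equal shares of 1/9 among Ifeoma, Temitope, Chidinma.
Ifeoma is living and takes 1/9.
Temitope is living and takes 1/9.
Chidinma is living and takes 1/9.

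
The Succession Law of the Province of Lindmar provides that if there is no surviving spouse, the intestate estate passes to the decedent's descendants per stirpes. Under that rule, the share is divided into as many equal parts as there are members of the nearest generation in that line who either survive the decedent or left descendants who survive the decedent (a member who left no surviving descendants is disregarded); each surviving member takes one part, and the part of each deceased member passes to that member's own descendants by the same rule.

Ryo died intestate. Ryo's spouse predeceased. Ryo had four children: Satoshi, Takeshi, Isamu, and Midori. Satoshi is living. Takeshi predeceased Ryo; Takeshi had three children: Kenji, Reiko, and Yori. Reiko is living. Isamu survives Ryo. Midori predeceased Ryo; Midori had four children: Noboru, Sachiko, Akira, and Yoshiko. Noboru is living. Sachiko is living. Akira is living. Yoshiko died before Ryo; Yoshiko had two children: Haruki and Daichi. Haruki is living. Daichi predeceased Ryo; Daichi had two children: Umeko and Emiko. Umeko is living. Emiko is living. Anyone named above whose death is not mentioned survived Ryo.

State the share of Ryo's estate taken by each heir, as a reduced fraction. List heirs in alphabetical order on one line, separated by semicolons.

There is no surviving spouse, so the entire estate passes to Ryo's descendants per stirpes.
The estate is divided into 4 equal shares of 1/4 among Satoshi, Takeshi, Isamu, Midori.
Satoshi is living and takes 1/4.
Takeshi predeceased; the 1/4 allotted to Takeshi's branch passes to Takeshi's issue by representation.
The 1/4 is divided into 3 equal shares of 1/12 among Kenji, Reiko, Yori.
Kenji is living and takes 1/12.
Reiko is living and takes 1/12.
Yori is living and takes 1/12.
Isamu is living and takes 1/4.
Midori predeceased; the 1/4 allotted to Midori's branch passes to Midori's issue by representation.
The 1/4 is divided into 4 equal shares of 1/16 among Noboru, Sachiko, Akira, Yoshiko.
Noboru is living and takes 1/16.
Sachiko is living and takes 1/16.
Akira is living and takes 1/16.
Yoshiko predeceased; the 1/16 allotted to Yoshiko's branch passes to Yoshiko's issue by representation.
The 1/16 is divided into 2 equal shares of 1/32 among Haruki, Daichi.
Haruki is living and takes 1/32.
Daichi predeceased; the 1/32 allotted to Daichi's branch passes to Daichi's issue by representation.
The 1/32 is divided into 2 equal shares of 1/64 among Umeko, Emiko.
Umeko is living and takes 1/64.
Emiko is living and takes 1/64.

Akira 1/16; Emiko 1/64; Haruki 1/32; Isamu 1/4; Kenji 1/12; Noboru 1/16; Reiko 1/12; Sachiko 1/16; Satoshi 1/4; Umeko 1/64; Yori 1/12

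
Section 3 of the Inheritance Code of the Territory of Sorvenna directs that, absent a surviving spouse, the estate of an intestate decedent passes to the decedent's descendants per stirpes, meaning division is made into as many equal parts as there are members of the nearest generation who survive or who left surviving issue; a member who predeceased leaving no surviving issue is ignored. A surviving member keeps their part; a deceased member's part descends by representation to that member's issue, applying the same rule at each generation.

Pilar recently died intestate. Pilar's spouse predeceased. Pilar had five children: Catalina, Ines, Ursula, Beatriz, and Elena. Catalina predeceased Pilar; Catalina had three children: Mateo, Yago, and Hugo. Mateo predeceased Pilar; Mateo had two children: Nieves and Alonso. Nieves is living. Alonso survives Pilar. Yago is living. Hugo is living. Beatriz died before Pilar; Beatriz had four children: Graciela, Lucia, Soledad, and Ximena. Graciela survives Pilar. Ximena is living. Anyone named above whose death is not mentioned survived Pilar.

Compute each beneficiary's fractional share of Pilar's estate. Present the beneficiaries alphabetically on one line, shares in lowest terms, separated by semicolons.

There is no surviving spouse, so the entire estate passes to Pilar's descendants per stirpes.
The estate is divided into 5 equal shares of 1/5 among Catalina, Ines, Ursula, Beatriz, Elena.
Catalina predeceased; the 1/5 allotted to Catalina's branch passes to Catalina's issue by representation.
The 1/5 is divided into 3 equal shares of 1/15 among Mateo, Yago, Hugo.
Mateo predeceased; the 1/15 allotted to Mateo's branch passes to Mateo's issue by representation.
The 1/15 is divided into 2 equal shares of 1/30 among Nieves, Alonso.
Nieves is living and takes 1/30.
Alonso is living and takes 1/30.
Yago is living and takes 1/15.
Hugo is living and takes 1/15.
Ines is living and takes 1/5.
Ursula is living and takes 1/5.
Beatriz predeceased; the 1/5 allotted to Beatriz's branch passes to Beatriz's issue by representation.
The 1/5 is divided into 4 equal shares of 1/20 among Graciela, Lucia, Soledad, Ximena.
Graciela is living and takes 1/20.
Lucia is living and takes 1/20.
Soledad is living and takes 1/20.
Ximena is living and takes 1/20.
Elena is living and takes 1/5.

Alonso 1/30; Elena 1/5; Graciela 1/20; Hugo 1/15; Ines 1/5; Lucia 1/20; Nieves 1/30; Soledad 1/20; Ursula 1/5; Ximena 1/20; Yago 1/15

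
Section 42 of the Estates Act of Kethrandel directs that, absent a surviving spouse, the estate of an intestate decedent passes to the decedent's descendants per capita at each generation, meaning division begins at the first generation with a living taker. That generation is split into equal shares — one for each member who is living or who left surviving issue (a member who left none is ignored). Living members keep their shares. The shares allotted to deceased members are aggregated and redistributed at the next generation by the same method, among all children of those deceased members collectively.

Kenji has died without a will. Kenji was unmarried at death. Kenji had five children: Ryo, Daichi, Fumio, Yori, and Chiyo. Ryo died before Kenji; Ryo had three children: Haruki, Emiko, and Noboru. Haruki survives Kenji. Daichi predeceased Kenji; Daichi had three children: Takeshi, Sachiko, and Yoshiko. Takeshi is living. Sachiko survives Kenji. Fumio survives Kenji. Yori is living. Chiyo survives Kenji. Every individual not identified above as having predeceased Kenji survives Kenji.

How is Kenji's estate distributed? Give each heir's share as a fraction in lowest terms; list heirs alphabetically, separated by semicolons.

Chiyo 1/5; Emiko 1/15; Fumio 1/5; Haruki 1/15; Noboru 1/15; Sachiko 1/15; Takeshi 1/15; Yori 1/5; Yoshiko 1/15

There is no surviving spouse, so the entire estate passes to Kenji's descendants per capita at each generation.
At generation 1 (Ryo, Daichi, Fumio, Yori, Chiyo) there are 5 shares of (1)/5 = 1/5 each.
Living: Fumio, Yori, and Chiyo — each takes 1/5.
Deceased: Ryo and Daichi. Their combined 2/5 is pooled and carried to generation 2.
At generation 2 (Haruki, Emiko, Noboru, Takeshi, Sachiko, Yoshiko) there are 6 shares of (2/5)/6 = 1/15 each.
Living: Haruki, Emiko, Noboru, Takeshi, Sachiko, and Yoshiko — each takes 1/15.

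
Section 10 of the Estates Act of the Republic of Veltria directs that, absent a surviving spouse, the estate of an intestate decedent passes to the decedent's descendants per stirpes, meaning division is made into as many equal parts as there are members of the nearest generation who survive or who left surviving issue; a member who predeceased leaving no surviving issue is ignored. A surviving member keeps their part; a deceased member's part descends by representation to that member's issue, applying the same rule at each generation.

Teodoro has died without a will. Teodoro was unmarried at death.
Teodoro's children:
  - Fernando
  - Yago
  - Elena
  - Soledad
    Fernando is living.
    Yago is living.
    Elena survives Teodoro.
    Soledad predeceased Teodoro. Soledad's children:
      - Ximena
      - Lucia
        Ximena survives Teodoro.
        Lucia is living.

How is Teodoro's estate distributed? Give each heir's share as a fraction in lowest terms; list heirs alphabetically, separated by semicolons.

There is no surviving spouse, so the entire estate passes to Teodoro's descendants per stirpes.
The estate is divided into 4 equal shares of 1/4 among Fernando, Yago, Elena, Soledad.
Fernando is living and takes 1/4.
Yago is living and takes 1/4.
Elena is living and takes 1/4.
Soledad predeceased; the 1/4 allotted to Soledad's branch passes to Soledad's issue by representation.
The 1/4 is divided into 2 equal shares of 1/8 among Ximena, Lucia.
Ximena is living and takes 1/8.
Lucia is living and takes 1/8.

Elena 1/4; Fernando 1/4; Lucia 1/8; Ximena 1/8; Yago 1/4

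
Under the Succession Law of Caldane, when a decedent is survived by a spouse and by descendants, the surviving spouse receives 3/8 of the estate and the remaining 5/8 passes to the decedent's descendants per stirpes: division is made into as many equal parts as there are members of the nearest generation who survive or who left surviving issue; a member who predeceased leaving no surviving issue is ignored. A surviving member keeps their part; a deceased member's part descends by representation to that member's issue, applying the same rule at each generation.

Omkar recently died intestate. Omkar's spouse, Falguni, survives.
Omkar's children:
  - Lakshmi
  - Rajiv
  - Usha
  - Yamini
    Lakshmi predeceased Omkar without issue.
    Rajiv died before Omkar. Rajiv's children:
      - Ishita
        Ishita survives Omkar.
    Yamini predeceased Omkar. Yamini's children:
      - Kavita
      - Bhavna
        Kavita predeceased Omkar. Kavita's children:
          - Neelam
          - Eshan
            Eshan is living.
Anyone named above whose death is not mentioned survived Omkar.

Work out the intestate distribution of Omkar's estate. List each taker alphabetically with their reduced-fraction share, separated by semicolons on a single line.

Falguni, as surviving spouse, takes 3/8.
The remaining 5/8 passes to Omkar's descendants per stirpes.
Lakshmi left no surviving issue, so that branch lapses and is disregarded.
The 5/8 is divided into 3 equal shares of 5/24 among Rajiv, Usha, Yamini.
Rajiv predeceased; the 5/24 allotted to Rajiv's branch passes to Rajiv's issue by representation.
Ishita is the sole taker at this level and receives the full 5/24.
Usha is living and takes 5/24.
Yamini predeceased; the 5/24 allotted to Yamini's branch passes to Yamini's issue by representation.
The 5/24 is divided into 2 equal shares of 5/48 among Kavita, Bhavna.
Kavita predeceased; the 5/48 allotted to Kavita's branch passes to Kavita's issue by representation.
The 5/48 is divided into 2 equal shares of 5/96 among Neelam, Eshan.
Neelam is living and takes 5/96.
Eshan is living and takes 5/96.
Bhavna is living and takes 5/48.

Bhavna 5/48; Eshan 5/96; Falguni 3/8; Ishita 5/24; Neelam 5/96; Usha 5/24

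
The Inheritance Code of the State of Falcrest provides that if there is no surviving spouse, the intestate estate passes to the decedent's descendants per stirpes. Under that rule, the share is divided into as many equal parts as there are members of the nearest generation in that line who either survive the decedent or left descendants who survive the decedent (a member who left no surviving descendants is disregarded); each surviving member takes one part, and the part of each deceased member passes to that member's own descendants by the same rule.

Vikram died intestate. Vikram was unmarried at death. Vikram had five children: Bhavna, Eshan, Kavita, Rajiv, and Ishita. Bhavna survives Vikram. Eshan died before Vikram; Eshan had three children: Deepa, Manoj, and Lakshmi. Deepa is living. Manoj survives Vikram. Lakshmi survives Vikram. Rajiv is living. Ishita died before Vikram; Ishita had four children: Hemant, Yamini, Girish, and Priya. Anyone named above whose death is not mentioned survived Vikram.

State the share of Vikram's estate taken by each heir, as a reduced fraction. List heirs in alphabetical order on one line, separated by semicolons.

Bhavna 1/5; Deepa 1/15; Girish 1/20; Hemant 1/20; Kavita 1/5; Lakshmi 1/15; Manoj 1/15; Priya 1/20; Rajiv 1/5; Yamini 1/20

There is no surviving spouse, so the entire estate passes to Vikram's descendants per stirpes.
The estate is divided into 5 equal shares of 1/5 among Bhavna, Eshan, Kavita, Rajiv, Ishita.
Bhavna is living and takes 1/5.
Eshan predeceased; the 1/5 allotted to Eshan's branch passes to Eshan's issue by representation.
The 1/5 is divided into 3 equal shares of 1/15 among Deepa, Manoj, Lakshmi.
Deepa is living and takes 1/15.
Manoj is living and takes 1/15.
Lakshmi is living and takes 1/15.
Kavita is living and takes 1/5.
Rajiv is living and takes 1/5.
Ishita predeceased; the 1/5 allotted to Ishita's branch passes to Ishita's issue by representation.
The 1/5 is divided into 4 equal shares of 1/20 among Hemant, Yamini, Girish, Priya.
Hemant is living and takes 1/20.
Yamini is living and takes 1/20.
Girish is living and takes 1/20.
Priya is living and takes 1/20.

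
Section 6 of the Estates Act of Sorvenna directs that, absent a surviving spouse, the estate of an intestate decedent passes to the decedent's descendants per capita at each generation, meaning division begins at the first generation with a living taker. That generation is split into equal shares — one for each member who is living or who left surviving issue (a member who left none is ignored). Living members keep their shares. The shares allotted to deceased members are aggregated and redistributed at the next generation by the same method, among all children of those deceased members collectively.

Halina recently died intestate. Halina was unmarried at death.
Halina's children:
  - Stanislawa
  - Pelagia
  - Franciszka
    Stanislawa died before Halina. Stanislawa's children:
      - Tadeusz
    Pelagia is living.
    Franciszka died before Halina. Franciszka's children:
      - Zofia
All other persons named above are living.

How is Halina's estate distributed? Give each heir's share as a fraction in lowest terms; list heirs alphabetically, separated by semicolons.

There is no surviving spouse, so the entire estate passes to Halina's descendants per capita at each generation.
At generation 1 (Stanislawa, Pelagia, Franciszka) there are 3 shares of (1)/3 = 1/3 each.
Living: Pelagia — each takes 1/3.
Deceased: Stanislawa and Franciszka. Their combined 2/3 is pooled and carried to generation 2.
At generation 2 (Tadeusz, Zofia) there are 2 shares of (2/3)/2 = 1/3 each.
Living: Tadeusz and Zofia — each takes 1/3.

Pelagia 1/3; Tadeusz 1/3; Zofia 1/3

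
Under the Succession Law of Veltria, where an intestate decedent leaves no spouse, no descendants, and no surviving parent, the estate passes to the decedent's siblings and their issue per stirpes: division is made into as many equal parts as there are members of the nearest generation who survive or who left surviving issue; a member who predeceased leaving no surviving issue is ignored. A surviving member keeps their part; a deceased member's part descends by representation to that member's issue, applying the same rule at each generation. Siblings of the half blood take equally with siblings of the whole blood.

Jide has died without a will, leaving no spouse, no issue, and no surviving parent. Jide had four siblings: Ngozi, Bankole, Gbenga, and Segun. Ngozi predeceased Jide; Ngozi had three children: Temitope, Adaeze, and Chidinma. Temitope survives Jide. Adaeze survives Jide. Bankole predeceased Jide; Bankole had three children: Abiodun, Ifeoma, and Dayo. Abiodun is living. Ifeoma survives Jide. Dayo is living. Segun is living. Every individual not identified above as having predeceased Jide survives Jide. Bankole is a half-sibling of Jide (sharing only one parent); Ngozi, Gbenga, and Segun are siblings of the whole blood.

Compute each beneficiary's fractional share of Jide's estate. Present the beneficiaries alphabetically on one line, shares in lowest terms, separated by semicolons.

No spouse, descendants, or parent survives, so the estate passes to Jide's siblings per stirpes.
Half-blood and whole-blood siblings take equally under the stated rule.
The estate is divided into 4 equal shares of 1/4 among Ngozi, Bankole, Gbenga, Segun.
Ngozi predeceased; the 1/4 allotted to Ngozi's branch passes to Ngozi's issue by representation.
The 1/4 is divided into 3 equal shares of 1/12 among Temitope, Adaeze, Chidinma.
Temitope is living and takes 1/12.
Adaeze is living and takes 1/12.
Chidinma is living and takes 1/12.
Bankole predeceased; the 1/4 allotted to Bankole's branch passes to Bankole's issue by representation.
The 1/4 is divided into 3 equal shares of 1/12 among Abiodun, Ifeoma, Dayo.
Abiodun is living and takes 1/12.
Ifeoma is living and takes 1/12.
Dayo is living and takes 1/12.
Gbenga is living and takes 1/4.
Segun is living and takes 1/4.

Abiodun 1/12; Adaeze 1/12; Chidinma 1/12; Dayo 1/12; Gbenga 1/4; Ifeoma 1/12; Segun 1/4; Temitope 1/12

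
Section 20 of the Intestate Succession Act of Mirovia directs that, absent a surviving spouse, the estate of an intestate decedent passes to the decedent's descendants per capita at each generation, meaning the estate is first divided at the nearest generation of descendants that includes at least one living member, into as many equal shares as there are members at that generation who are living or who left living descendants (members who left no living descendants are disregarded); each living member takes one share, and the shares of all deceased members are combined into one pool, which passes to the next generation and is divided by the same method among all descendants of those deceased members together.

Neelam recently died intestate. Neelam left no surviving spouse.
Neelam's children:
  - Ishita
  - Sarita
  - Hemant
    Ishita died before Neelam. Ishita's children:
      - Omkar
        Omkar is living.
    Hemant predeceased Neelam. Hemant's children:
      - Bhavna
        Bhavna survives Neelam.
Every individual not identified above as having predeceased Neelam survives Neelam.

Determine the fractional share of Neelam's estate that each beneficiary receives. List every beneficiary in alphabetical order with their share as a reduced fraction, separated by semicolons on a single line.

Bhavna 1/3; Omkar 1/3; Sarita 1/3

There is no surviving spouse, so the entire estate passes to Neelam's descendants per capita at each generation.
At generation 1 (Ishita, Sarita, Hemant) there are 3 shares of (1)/3 = 1/3 each.
Living: Sarita — each takes 1/3.
Deceased: Ishita and Hemant. Their combined 2/3 is pooled and carried to generation 2.
At generation 2 (Omkar, Bhavna) there are 2 shares of (2/3)/2 = 1/3 each.
Living: Omkar and Bhavna — each takes 1/3.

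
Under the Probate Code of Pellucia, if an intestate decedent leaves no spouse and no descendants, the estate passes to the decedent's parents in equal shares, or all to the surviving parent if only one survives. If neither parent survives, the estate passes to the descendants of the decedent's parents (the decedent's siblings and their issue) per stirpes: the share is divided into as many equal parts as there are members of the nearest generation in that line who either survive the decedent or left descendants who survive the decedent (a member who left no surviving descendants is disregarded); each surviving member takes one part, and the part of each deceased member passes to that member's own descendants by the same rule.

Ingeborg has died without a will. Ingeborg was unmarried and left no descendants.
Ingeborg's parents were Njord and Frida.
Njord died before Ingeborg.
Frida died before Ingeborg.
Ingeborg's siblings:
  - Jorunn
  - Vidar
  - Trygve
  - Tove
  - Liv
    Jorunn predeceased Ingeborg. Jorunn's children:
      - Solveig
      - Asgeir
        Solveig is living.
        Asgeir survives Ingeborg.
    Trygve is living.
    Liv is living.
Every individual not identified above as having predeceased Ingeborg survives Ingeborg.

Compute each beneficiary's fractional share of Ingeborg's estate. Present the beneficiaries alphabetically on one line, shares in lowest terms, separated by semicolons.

Neither parent survives and there are no descendants, so the estate passes to Ingeborg's siblings and their issue per stirpes.
The estate is divided into 5 equal shares of 1/5 among Jorunn, Vidar, Trygve, Tove, Liv.
Jorunn predeceased; the 1/5 allotted to Jorunn's branch passes to Jorunn's issue by representation.
The 1/5 is divided into 2 equal shares of 1/10 among Solveig, Asgeir.
Solveig is living and takes 1/10.
Asgeir is living and takes 1/10.
Vidar is living and takes 1/5.
Trygve is living and takes 1/5.
Tove is living and takes 1/5.
Liv is living and takes 1/5.

Asgeir 1/10; Liv 1/5; Solveig 1/10; Tove 1/5; Trygve 1/5; Vidar 1/5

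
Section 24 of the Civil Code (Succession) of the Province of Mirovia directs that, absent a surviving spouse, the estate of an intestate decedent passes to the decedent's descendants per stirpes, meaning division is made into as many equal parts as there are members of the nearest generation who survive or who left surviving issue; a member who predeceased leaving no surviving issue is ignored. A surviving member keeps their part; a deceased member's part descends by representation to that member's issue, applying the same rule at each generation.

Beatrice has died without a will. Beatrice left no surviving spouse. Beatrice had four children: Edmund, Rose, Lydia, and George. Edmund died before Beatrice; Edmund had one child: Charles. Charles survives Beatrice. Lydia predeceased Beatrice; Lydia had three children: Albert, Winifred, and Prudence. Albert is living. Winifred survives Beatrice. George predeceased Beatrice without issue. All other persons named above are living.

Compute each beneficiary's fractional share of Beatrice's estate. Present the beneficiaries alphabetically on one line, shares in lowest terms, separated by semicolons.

There is no surviving spouse, so the entire estate passes to Beatrice's descendants per stirpes.
George left no surviving issue, so that branch lapses and is disregarded.
The estate is divided into 3 equal shares of 1/3 among Edmund, Rose, Lydia.
Edmund predeceased; the 1/3 allotted to Edmund's branch passes to Edmund's issue by representation.
Charles is the sole taker at this level and receives the full 1/3.
Rose is living and takes 1/3.
Lydia predeceased; the 1/3 allotted to Lydia's branch passes to Lydia's issue by representation.
The 1/3 is divided into 3 equal shares of 1/9 among Albert, Winifred, Prudence.
Albert is living and takes 1/9.
Winifred is living and takes 1/9.
Prudence is living and takes 1/9.

Albert 1/9; Charles 1/3; Prudence 1/9; Rose 1/3; Winifred 1/9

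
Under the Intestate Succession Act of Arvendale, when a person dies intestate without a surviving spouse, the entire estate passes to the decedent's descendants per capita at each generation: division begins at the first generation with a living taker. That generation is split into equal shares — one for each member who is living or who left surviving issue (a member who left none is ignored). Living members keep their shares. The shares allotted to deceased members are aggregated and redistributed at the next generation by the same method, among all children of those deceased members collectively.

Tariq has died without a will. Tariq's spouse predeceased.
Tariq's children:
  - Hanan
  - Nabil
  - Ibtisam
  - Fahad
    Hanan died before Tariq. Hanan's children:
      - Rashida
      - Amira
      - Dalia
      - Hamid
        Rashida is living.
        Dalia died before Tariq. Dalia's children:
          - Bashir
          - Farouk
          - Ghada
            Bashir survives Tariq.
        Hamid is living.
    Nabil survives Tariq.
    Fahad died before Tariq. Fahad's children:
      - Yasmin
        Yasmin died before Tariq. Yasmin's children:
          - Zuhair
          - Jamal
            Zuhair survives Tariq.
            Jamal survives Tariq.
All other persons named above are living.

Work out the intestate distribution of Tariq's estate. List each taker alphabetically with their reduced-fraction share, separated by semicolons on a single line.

Amira 1/10; Bashir 1/25; Farouk 1/25; Ghada 1/25; Hamid 1/10; Ibtisam 1/4; Jamal 1/25; Nabil 1/4; Rashida 1/10; Zuhair 1/25

There is no surviving spouse, so the entire estate passes to Tariq's descendants per capita at each generation.
At generation 1 (Hanan, Nabil, Ibtisam, Fahad) there are 4 shares of (1)/4 = 1/4 each.
Living: Nabil and Ibtisam — each takes 1/4.
Deceased: Hanan and Fahad. Their combined 1/2 is pooled and carried to generation 2.
At generation 2 (Rashida, Amira, Dalia, Hamid, Yasmin) there are 5 shares of (1/2)/5 = 1/10 each.
Living: Rashida, Amira, and Hamid — each takes 1/10.
Deceased: Dalia and Yasmin. Their combined 1/5 is pooled and carried to generation 3.
At generation 3 (Bashir, Farouk, Ghada, Zuhair, Jamal) there are 5 shares of (1/5)/5 = 1/25 each.
Living: Bashir, Farouk, Ghada, Zuhair, and Jamal — each takes 1/25.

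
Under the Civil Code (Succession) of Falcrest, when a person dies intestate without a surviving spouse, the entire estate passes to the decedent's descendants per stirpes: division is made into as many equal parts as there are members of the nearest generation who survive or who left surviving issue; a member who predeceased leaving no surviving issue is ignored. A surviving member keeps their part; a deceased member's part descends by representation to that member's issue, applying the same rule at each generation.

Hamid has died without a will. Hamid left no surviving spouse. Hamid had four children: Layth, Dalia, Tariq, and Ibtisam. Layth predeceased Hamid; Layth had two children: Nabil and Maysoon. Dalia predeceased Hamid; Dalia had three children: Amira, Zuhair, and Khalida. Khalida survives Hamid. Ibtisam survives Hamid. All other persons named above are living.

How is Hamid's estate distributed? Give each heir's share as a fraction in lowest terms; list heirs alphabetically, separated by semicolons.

Amira 1/12; Ibtisam 1/4; Khalida 1/12; Maysoon 1/8; Nabil 1/8; Tariq 1/4; Zuhair 1/12

There is no surviving spouse, so the entire estate passes to Hamid's descendants per stirpes.
The estate is divided into 4 equal shares of 1/4 among Layth, Dalia, Tariq, Ibtisam.
Layth predeceased; the 1/4 allotted to Layth's branch passes to Layth's issue by representation.
The 1/4 is divided into 2 equal shares of 1/8 among Nabil, Maysoon.
Nabil is living and takes 1/8.
Maysoon is living and takes 1/8.
Dalia predeceased; the 1/4 allotted to Dalia's branch passes to Dalia's issue by representation.
The 1/4 is divided into 3 equal shares of 1/12 among Amira, Zuhair, Khalida.
Amira is living and takes 1/12.
Zuhair is living and takes 1/12.
Khalida is living and takes 1/12.
Tariq is living and takes 1/4.
Ibtisam is living and takes 1/4.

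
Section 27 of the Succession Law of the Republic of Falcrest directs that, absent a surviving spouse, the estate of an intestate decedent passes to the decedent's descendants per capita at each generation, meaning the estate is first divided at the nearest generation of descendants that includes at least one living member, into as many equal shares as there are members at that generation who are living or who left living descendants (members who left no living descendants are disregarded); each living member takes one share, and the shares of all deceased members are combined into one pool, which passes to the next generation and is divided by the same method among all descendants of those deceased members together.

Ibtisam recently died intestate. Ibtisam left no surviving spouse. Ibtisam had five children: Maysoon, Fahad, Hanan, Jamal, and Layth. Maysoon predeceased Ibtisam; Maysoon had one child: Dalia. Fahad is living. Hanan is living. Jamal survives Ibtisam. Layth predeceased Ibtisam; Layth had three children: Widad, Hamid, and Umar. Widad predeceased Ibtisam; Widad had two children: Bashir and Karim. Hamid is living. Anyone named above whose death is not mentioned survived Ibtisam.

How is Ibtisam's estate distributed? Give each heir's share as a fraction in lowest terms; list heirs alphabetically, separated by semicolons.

There is no surviving spouse, so the entire estate passes to Ibtisam's descendants per capita at each generation.
At generation 1 (Maysoon, Fahad, Hanan, Jamal, Layth) there are 5 shares of (1)/5 = 1/5 each.
Living: Fahad, Hanan, and Jamal — each takes 1/5.
Deceased: Maysoon and Layth. Their combined 2/5 is pooled and carried to generation 2.
At generation 2 (Dalia, Widad, Hamid, Umar) there are 4 shares of (2/5)/4 = 1/10 each.
Living: Dalia, Hamid, and Umar — each takes 1/10.
Deceased: Widad. That 1/10 share is carried to generation 3.
At generation 3 (Bashir, Karim) there are 2 shares of (1/10)/2 = 1/20 each.
Living: Bashir and Karim — each takes 1/20.

Bashir 1/20; Dalia 1/10; Fahad 1/5; Hamid 1/10; Hanan 1/5; Jamal 1/5; Karim 1/20; Umar 1/10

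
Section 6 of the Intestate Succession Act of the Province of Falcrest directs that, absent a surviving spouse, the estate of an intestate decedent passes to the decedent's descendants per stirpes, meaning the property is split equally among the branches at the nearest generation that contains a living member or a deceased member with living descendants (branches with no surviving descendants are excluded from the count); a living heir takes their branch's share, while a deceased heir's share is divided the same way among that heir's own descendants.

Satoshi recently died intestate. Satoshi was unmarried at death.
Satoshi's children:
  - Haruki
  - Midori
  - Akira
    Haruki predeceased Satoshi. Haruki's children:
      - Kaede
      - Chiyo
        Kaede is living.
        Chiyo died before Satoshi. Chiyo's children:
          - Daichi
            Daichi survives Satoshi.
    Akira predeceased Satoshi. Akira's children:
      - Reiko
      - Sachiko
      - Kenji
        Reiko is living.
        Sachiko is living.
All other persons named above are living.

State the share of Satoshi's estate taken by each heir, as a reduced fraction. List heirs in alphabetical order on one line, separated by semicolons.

Daichi 1/6; Kaede 1/6; Kenji 1/9; Midori 1/3; Reiko 1/9; Sachiko 1/9

There is no surviving spouse, so the entire estate passes to Satoshi's descendants per stirpes.
The estate is divided into 3 equal shares of 1/3 among Haruki, Midori, Akira.
Haruki predeceased; the 1/3 allotted to Haruki's branch passes to Haruki's issue by representation.
The 1/3 is divided into 2 equal shares of 1/6 among Kaede, Chiyo.
Kaede is living and takes 1/6.
Chiyo predeceased; the 1/6 allotted to Chiyo's branch passes to Chiyo's issue by representation.
Daichi is the sole taker at this level and receives the full 1/6.
Midori is living and takes 1/3.
Akira predeceased; the 1/3 allotted to Akira's branch passes to Akira's issue by representation.
The 1/3 is divided into 3 equal shares of 1/9 among Reiko, Sachiko, Kenji.
Reiko is living and takes 1/9.
Sachiko is living and takes 1/9.
Kenji is living and takes 1/9.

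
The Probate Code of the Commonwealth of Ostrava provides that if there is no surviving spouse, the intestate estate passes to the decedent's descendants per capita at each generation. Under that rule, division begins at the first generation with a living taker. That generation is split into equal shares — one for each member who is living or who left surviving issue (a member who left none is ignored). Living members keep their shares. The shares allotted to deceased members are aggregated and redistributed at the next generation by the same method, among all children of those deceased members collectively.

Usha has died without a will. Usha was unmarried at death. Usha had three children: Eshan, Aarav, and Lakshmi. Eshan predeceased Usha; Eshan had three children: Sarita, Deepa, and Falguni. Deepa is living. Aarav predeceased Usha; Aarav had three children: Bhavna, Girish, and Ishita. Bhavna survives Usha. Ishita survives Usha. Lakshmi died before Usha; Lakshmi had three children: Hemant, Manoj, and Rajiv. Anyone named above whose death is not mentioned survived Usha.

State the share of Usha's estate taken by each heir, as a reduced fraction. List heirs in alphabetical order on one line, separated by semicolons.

Bhavna 1/9; Deepa 1/9; Falguni 1/9; Girish 1/9; Hemant 1/9; Ishita 1/9; Manoj 1/9; Rajiv 1/9; Sarita 1/9

There is no surviving spouse, so the entire estate passes to Usha's descendants per capita at each generation.
No one at generation 1 (Eshan, Aarav, Lakshmi) is living; moving to the next generation.
At generation 2 (Sarita, Deepa, Falguni, Bhavna, Girish, Ishita, Hemant, Manoj, Rajiv) there are 9 shares of (1)/9 = 1/9 each.
Living: Sarita, Deepa, Falguni, Bhavna, Girish, Ishita, Hemant, Manoj, and Rajiv — each takes 1/9.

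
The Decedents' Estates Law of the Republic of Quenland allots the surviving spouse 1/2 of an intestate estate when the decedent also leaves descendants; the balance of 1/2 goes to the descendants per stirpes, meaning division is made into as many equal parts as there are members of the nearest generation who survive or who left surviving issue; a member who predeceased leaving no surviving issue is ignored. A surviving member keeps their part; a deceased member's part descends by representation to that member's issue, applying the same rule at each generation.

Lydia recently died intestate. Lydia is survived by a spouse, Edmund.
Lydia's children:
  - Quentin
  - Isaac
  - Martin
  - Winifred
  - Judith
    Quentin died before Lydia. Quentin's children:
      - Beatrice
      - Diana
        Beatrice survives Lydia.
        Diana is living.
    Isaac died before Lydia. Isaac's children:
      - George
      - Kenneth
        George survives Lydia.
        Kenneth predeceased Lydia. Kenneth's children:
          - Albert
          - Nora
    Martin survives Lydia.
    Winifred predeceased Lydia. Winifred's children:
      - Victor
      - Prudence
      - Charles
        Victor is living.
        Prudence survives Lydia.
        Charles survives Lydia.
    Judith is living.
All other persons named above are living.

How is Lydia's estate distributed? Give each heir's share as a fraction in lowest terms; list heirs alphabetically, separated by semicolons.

Edmund, as surviving spouse, takes 1/2.
The remaining 1/2 passes to Lydia's descendants per stirpes.
The 1/2 is divided into 5 equal shares of 1/10 among Quentin, Isaac, Martin, Winifred, Judith.
Quentin predeceased; the 1/10 allotted to Quentin's branch passes to Quentin's issue by representation.
The 1/10 is divided into 2 equal shares of 1/20 among Beatrice, Diana.
Beatrice is living and takes 1/20.
Diana is living and takes 1/20.
Isaac predeceased; the 1/10 allotted to Isaac's branch passes to Isaac's issue by representation.
The 1/10 is divided into 2 equal shares of 1/20 among George, Kenneth.
George is living and takes 1/20.
Kenneth predeceased; the 1/20 allotted to Kenneth's branch passes to Kenneth's issue by representation.
The 1/20 is divided into 2 equal shares of 1/40 among Albert, Nora.
Albert is living and takes 1/40.
Nora is living and takes 1/40.
Martin is living and takes 1/10.
Winifred predeceased; the 1/10 allotted to Winifred's branch passes to Winifred's issue by representation.
The 1/10 is divided into 3 equal shares of 1/30 among Victor, Prudence, Charles.
Victor is living and takes 1/30.
Prudence is living and takes 1/30.
Charles is living and takes 1/30.
Judith is living and takes 1/10.

Albert 1/40; Beatrice 1/20; Charles 1/30; Diana 1/20; Edmund 1/2; George 1/20; Judith 1/10; Martin 1/10; Nora 1/40; Prudence 1/30; Victor 1/30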